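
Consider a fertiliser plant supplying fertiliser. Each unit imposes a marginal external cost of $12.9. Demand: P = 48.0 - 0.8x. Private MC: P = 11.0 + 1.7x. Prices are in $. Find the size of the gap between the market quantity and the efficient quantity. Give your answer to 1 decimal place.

Market equilibrium (private): 11.0 + 1.7x = 48.0 - 0.8x → x_m = 14.8000.
Social marginal cost = private MC + MEC = 23.9 + 1.7x.
Set SMC = demand: 23.9 + 1.7x = 48.0 - 0.8x → x* = 9.6400.
Gap = |14.8000 − 9.6400| = 5.1600.

5.2 units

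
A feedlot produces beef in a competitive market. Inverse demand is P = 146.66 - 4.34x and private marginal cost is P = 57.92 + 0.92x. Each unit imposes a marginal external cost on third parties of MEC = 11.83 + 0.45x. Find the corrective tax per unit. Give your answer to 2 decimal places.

tax = 17.89 per unit

Social marginal cost = private MC + MEC = 69.75 + 1.37x.
Set SMC = demand: 69.75 + 1.37x = 146.66 - 4.34x → x* = 13.4694.
The Pigouvian tax equals MEC at x*: 11.83 + 0.45×13.4694 = 17.8912.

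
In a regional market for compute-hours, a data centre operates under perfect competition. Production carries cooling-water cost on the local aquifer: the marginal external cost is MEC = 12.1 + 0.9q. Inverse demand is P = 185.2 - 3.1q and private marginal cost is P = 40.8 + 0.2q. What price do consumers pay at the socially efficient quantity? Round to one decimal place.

Social marginal cost = private MC + MEC = 52.9 + 1.1q.
Set SMC = demand: 52.9 + 1.1q = 185.2 - 3.1q → q* = 31.5000.
Consumer price on the demand curve at q*: 185.2 − 3.1×31.5000 = 87.5500.

P = 87.6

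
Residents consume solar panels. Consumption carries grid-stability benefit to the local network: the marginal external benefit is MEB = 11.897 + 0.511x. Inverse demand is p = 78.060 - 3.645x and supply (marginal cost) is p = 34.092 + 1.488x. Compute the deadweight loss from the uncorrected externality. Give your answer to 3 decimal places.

Market equilibrium (private): 34.092 + 1.488x = 78.060 - 3.645x → x_m = 8.5658.
Social marginal benefit = demand + MEB = 89.957 - 3.134x.
Set SMB = MC: 89.957 - 3.134x = 34.092 + 1.488x → x* = 12.0868.
Between x* and x_m the wedge SMB − MC runs linearly from 0 to MEB(x_m), so the loss is a triangle.
DWL = ½ × 3.5210 × 16.2741 = 28.6506.

DWL = 28.651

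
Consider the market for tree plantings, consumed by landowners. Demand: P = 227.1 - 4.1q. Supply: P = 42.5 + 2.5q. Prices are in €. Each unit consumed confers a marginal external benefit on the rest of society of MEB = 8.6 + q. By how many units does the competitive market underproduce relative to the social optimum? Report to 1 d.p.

Market equilibrium (private): 42.5 + 2.5q = 227.1 - 4.1q → q_m = 27.9697.
Social marginal benefit = demand + MEB = 235.7 - 3.1q.
Set SMB = MC: 235.7 - 3.1q = 42.5 + 2.5q → q* = 34.5000.
Gap = |27.9697 − 34.5000| = 6.5303.

6.5 units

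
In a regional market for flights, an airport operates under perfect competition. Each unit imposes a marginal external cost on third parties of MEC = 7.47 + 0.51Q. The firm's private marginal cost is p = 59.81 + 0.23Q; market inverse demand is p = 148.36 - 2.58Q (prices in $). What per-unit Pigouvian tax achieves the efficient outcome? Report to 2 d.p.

tax = $19.93 per unit

Social marginal cost = private MC + MEC = 67.28 + 0.74Q.
Set SMC = demand: 67.28 + 0.74Q = 148.36 - 2.58Q → Q* = 24.4217.
The Pigouvian tax equals MEC at Q*: 7.47 + 0.51×24.4217 = 19.9251.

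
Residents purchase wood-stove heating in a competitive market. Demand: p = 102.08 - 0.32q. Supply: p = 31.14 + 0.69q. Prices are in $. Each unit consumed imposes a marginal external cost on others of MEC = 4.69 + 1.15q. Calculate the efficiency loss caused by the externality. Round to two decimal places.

Market equilibrium (private): 31.14 + 0.69q = 102.08 - 0.32q → q_m = 70.2376.
Social marginal benefit = demand − MEC = 97.39 - 1.47q.
Set SMB = MC: 97.39 - 1.47q = 31.14 + 0.69q → q* = 30.6713.
Height of the DWL triangle at q_m is MC(q_m) − SMB(q_m) = MEC(q_m) = 85.4633.
DWL = ½ × 39.5663 × 85.4633 = 1690.7333.

DWL = $1690.73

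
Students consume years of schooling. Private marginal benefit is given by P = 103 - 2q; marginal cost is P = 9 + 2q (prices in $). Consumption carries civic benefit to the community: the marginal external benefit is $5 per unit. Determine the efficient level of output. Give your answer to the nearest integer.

Social marginal benefit = demand + MEB = 108 - 2q.
Set SMB = MC: 108 - 2q = 9 + 2q → q* = 24.7500.

q* = 25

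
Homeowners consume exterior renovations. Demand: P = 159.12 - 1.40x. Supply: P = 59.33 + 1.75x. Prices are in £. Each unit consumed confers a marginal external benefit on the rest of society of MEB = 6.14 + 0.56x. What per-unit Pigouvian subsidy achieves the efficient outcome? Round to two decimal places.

subsidy = £29.04 per unit

Social marginal benefit = demand + MEB = 165.26 - 0.84x.
Set SMB = MC: 165.26 - 0.84x = 59.33 + 1.75x → x* = 40.8996.
The Pigouvian subsidy equals MEB at x*: 6.14 + 0.56×40.8996 = 29.0438.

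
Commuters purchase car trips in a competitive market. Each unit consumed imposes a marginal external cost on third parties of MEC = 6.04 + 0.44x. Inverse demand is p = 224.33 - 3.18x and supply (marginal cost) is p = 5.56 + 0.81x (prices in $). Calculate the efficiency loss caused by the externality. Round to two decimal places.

DWL = $102.70

Market equilibrium (private): 5.56 + 0.81x = 224.33 - 3.18x → x_m = 54.8296.
Social marginal benefit = demand − MEC = 218.29 - 3.62x.
Set SMB = MC: 218.29 - 3.62x = 5.56 + 0.81x → x* = 48.0203.
Height of the DWL triangle at x_m is MC(x_m) − SMB(x_m) = MEC(x_m) = 30.1650.
DWL = ½ × 6.8093 × 30.1650 = 102.7013.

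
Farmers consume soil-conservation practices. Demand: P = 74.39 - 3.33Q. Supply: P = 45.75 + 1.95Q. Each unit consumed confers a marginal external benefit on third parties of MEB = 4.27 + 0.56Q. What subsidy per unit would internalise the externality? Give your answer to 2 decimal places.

Social marginal benefit = demand + MEB = 78.66 - 2.77Q.
Set SMB = MC: 78.66 - 2.77Q = 45.75 + 1.95Q → Q* = 6.9725.
The Pigouvian subsidy equals MEB at Q*: 4.27 + 0.56×6.9725 = 8.1746.

subsidy = 8.17 per unit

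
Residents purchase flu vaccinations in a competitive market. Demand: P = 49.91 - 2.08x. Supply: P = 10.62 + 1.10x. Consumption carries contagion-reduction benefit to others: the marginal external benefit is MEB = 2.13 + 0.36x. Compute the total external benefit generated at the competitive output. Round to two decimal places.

53.79

Market equilibrium (private): 10.62 + 1.10x = 49.91 - 2.08x → x_m = 12.3553.
Total external benefit = ∫₀^{x_m} (2.13 + 0.36x) dx = 2.13×12.3553 + ½×0.36×12.3553² = 53.7944.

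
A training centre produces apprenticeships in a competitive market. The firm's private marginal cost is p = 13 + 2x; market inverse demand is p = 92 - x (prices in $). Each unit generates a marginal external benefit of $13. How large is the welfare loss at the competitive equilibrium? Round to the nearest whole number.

DWL = $28

Market equilibrium (private): 13 + 2x = 92 - x → x_m = 26.3333.
Social marginal cost = private MC − MEB = 0 + 2x.
Set SMC = demand: 0 + 2x = 92 - x → x* = 30.6667.
Between x* and x_m the wedge demand − SMC runs linearly from 0 to MEB(x_m), so the loss is a triangle.
DWL = ½ × 4.3334 × 13.0000 = 28.1671.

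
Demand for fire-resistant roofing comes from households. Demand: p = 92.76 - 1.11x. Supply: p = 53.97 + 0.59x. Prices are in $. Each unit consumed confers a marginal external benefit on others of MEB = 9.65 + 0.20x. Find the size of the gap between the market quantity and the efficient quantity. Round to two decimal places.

9.48 units

Market equilibrium (private): 53.97 + 0.59x = 92.76 - 1.11x → x_m = 22.8176.
Social marginal benefit = demand + MEB = 102.41 - 0.91x.
Set SMB = MC: 102.41 - 0.91x = 53.97 + 0.59x → x* = 32.2933.
Gap = |22.8176 − 32.2933| = 9.4757.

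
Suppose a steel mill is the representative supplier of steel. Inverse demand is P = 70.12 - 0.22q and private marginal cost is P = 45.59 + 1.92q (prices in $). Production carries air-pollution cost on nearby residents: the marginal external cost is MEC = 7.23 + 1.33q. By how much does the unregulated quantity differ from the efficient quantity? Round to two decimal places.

6.48 units

Market equilibrium (private): 45.59 + 1.92q = 70.12 - 0.22q → q_m = 11.4626.
Social marginal cost = private MC + MEC = 52.82 + 3.25q.
Set SMC = demand: 52.82 + 3.25q = 70.12 - 0.22q → q* = 4.9856.
Gap = |11.4626 − 4.9856| = 6.4770.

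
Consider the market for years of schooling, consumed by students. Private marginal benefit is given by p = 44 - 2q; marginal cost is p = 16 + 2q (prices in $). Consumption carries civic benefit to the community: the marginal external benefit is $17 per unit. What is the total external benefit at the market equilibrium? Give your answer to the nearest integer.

Market equilibrium (private): 16 + 2q = 44 - 2q → q_m = 7.0000.
Total external benefit = MEB × q_m = 17 × 7.0000 = 119.0000.

$119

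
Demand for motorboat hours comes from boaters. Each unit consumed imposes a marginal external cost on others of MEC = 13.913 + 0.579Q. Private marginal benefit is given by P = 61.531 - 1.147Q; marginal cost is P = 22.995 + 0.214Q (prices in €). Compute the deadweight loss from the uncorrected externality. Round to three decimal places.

DWL = €236.732

Market equilibrium (private): 22.995 + 0.214Q = 61.531 - 1.147Q → Q_m = 28.3145.
Social marginal benefit = demand − MEC = 47.618 - 1.726Q.
Set SMB = MC: 47.618 - 1.726Q = 22.995 + 0.214Q → Q* = 12.6923.
The loss is the area between SMB and MC from Q* to Q_m; with linear curves that's a triangle of height MEC(Q_m).
DWL = ½ × 15.6222 × 30.3071 = 236.7318.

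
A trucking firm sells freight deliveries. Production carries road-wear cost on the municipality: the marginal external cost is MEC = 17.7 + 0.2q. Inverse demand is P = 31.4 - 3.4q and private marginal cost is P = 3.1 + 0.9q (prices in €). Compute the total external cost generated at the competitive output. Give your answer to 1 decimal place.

€120.8

Market equilibrium (private): 3.1 + 0.9q = 31.4 - 3.4q → q_m = 6.5814.
Total external cost = ∫₀^{q_m} (17.7 + 0.2q) dq = 17.7×6.5814 + ½×0.2×6.5814² = 120.8223.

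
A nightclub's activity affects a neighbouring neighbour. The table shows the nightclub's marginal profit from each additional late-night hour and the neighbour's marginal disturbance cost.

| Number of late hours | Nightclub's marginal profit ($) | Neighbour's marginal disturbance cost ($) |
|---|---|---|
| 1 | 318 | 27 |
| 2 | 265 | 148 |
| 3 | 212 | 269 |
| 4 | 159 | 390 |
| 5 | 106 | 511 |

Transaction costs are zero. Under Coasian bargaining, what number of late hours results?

Bargaining reaches the level where marginal profit last exceeds marginal disturbance cost.
That holds through level 2 (265 ≥ 148) but not at 3 (212 < 269).

2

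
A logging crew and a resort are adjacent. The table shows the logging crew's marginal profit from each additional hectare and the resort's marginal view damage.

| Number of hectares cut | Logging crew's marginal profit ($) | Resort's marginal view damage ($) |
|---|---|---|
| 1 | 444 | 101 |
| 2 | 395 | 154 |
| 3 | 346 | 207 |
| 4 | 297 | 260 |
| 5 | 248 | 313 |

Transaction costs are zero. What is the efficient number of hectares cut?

Bargaining reaches the level where marginal profit last exceeds marginal view damage.
That holds through level 4 (297 ≥ 260) but not at 5 (248 < 313).

4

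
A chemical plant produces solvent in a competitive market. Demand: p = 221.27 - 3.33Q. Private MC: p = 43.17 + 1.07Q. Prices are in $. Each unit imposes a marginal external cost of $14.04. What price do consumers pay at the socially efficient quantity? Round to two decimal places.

P = $97.11

Social marginal cost = private MC + MEC = 57.21 + 1.07Q.
Set SMC = demand: 57.21 + 1.07Q = 221.27 - 3.33Q → Q* = 37.2864.
Consumer price on the demand curve at Q*: 221.27 − 3.33×37.2864 = 97.1063.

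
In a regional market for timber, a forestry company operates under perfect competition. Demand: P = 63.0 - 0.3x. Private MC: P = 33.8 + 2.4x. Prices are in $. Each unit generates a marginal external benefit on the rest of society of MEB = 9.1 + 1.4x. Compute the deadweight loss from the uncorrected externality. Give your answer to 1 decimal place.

DWL = $226.0

Market equilibrium (private): 33.8 + 2.4x = 63.0 - 0.3x → x_m = 10.8148.
Social marginal cost = private MC − MEB = 24.7 + x.
Set SMC = demand: 24.7 + x = 63.0 - 0.3x → x* = 29.4615.
Between x* and x_m the wedge demand − SMC runs linearly from 0 to MEB(x_m), so the loss is a triangle.
DWL = ½ × 18.6467 × 24.2407 = 226.0045.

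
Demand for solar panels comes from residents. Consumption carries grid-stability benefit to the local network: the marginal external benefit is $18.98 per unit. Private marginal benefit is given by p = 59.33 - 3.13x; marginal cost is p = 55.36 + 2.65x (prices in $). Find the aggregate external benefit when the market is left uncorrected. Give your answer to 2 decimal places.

Market equilibrium (private): 55.36 + 2.65x = 59.33 - 3.13x → x_m = 0.6869.
Total external benefit = MEB × x_m = 18.98 × 0.6869 = 13.0374.

$13.04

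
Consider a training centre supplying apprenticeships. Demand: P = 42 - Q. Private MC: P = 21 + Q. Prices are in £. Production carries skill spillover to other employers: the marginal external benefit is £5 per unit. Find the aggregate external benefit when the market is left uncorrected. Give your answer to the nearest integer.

£53

Market equilibrium (private): 21 + Q = 42 - Q → Q_m = 10.5000.
Total external benefit = MEB × Q_m = 5 × 10.5000 = 52.5000.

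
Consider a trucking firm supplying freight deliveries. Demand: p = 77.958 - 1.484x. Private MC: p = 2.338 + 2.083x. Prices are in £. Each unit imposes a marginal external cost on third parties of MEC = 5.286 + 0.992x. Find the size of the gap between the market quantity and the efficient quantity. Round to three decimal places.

Market equilibrium (private): 2.338 + 2.083x = 77.958 - 1.484x → x_m = 21.1999.
Social marginal cost = private MC + MEC = 7.624 + 3.075x.
Set SMC = demand: 7.624 + 3.075x = 77.958 - 1.484x → x* = 15.4275.
Gap = |21.1999 − 15.4275| = 5.7724.

5.772 units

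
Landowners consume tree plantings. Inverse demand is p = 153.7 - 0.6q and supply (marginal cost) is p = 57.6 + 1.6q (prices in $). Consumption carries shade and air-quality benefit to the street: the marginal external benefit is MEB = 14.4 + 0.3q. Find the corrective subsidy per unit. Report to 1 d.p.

Social marginal benefit = demand + MEB = 168.1 - 0.3q.
Set SMB = MC: 168.1 - 0.3q = 57.6 + 1.6q → q* = 58.1579.
The Pigouvian subsidy equals MEB at q*: 14.4 + 0.3×58.1579 = 31.8474.

subsidy = $31.8 per unit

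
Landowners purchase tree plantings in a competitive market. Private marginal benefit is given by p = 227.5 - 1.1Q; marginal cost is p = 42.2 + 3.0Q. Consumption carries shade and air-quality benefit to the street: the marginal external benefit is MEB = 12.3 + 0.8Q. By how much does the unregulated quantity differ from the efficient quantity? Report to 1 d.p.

14.7 units

Market equilibrium (private): 42.2 + 3.0Q = 227.5 - 1.1Q → Q_m = 45.1951.
Social marginal benefit = demand + MEB = 239.8 - 0.3Q.
Set SMB = MC: 239.8 - 0.3Q = 42.2 + 3.0Q → Q* = 59.8788.
Gap = |45.1951 − 59.8788| = 14.6837.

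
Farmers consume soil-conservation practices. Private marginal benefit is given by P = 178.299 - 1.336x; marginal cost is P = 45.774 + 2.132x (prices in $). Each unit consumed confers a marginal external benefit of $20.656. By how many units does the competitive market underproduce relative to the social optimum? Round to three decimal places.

Market equilibrium (private): 45.774 + 2.132x = 178.299 - 1.336x → x_m = 38.2137.
Social marginal benefit = demand + MEB = 198.955 - 1.336x.
Set SMB = MC: 198.955 - 1.336x = 45.774 + 2.132x → x* = 44.1698.
Gap = |38.2137 − 44.1698| = 5.9561.

5.956 units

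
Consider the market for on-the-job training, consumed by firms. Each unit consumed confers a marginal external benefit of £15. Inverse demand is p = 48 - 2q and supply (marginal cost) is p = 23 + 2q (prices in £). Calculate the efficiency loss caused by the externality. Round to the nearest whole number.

Market equilibrium (private): 23 + 2q = 48 - 2q → q_m = 6.2500.
Social marginal benefit = demand + MEB = 63 - 2q.
Set SMB = MC: 63 - 2q = 23 + 2q → q* = 10.0000.
Height of the DWL triangle at q_m is SMB(q_m) − MC(q_m) = MEB(q_m) = 15.0000.
DWL = ½ × 3.7500 × 15.0000 = 28.1250.

DWL = £28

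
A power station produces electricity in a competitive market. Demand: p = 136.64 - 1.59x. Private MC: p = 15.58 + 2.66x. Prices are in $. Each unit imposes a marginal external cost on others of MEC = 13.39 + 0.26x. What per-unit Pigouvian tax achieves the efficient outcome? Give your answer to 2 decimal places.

tax = $19.60 per unit

Social marginal cost = private MC + MEC = 28.97 + 2.92x.
Set SMC = demand: 28.97 + 2.92x = 136.64 - 1.59x → x* = 23.8736.
The Pigouvian tax equals MEC at x*: 13.39 + 0.26×23.8736 = 19.5971.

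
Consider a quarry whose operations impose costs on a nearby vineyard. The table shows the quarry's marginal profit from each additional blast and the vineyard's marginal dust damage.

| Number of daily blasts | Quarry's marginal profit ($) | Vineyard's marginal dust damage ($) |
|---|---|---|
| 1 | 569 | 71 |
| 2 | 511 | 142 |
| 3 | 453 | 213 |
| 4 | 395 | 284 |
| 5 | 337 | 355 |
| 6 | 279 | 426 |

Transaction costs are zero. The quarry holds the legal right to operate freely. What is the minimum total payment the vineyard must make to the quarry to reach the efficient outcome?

Left alone the quarry would choose level 6 (marginal profit stays positive).
Efficient level: k* = 4 (marginal profit ≥ marginal dust damage through 4).
The vineyard must at least cover the quarry's forgone profit from cutting 6→4: 337 + 279 = 616.

$616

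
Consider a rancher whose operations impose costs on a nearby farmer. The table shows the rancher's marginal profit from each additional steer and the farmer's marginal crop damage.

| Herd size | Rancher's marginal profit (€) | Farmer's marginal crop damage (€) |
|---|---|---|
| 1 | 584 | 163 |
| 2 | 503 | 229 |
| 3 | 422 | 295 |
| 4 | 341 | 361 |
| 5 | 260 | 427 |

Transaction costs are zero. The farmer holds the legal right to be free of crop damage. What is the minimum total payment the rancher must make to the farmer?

Efficient level: marginal profit ≥ marginal crop damage through level 3, so k* = 3.
With the farmer holding the right, the rancher must at least compensate total damage at k*: 163 + 229 + 295 = 687.

€687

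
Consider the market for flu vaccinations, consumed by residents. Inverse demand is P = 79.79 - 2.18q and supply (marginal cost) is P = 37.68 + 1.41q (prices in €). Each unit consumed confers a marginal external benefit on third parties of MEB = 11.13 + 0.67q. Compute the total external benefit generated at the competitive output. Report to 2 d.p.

Market equilibrium (private): 37.68 + 1.41q = 79.79 - 2.18q → q_m = 11.7298.
Total external benefit = ∫₀^{q_m} (11.13 + 0.67q) dq = 11.13×11.7298 + ½×0.67×11.7298² = 176.6447.

€176.64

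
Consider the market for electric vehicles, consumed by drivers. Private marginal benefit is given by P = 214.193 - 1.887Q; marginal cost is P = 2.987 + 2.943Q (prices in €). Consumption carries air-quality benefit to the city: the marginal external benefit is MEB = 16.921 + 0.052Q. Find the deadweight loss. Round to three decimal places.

Market equilibrium (private): 2.987 + 2.943Q = 214.193 - 1.887Q → Q_m = 43.7280.
Social marginal benefit = demand + MEB = 231.114 - 1.835Q.
Set SMB = MC: 231.114 - 1.835Q = 2.987 + 2.943Q → Q* = 47.7453.
The welfare-loss triangle has base |Q_m − Q*| and height MEB(Q_m) (the vertical gap between SMB and MC is zero at Q* and MEB at Q_m).
DWL = ½ × 4.0173 × 19.1949 = 38.5558.

DWL = €38.556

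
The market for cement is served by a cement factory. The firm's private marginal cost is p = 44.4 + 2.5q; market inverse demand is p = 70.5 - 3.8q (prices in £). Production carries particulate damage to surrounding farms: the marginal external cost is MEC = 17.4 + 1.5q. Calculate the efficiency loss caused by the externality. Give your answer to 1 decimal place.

Market equilibrium (private): 44.4 + 2.5q = 70.5 - 3.8q → q_m = 4.1429.
Social marginal cost = private MC + MEC = 61.8 + 4.0q.
Set SMC = demand: 61.8 + 4.0q = 70.5 - 3.8q → q* = 1.1154.
The loss is the area between SMC and demand from q* to q_m; with linear curves that's a triangle of height MEC(q_m).
DWL = ½ × 3.0275 × 23.6143 = 35.7461.

DWL = £35.7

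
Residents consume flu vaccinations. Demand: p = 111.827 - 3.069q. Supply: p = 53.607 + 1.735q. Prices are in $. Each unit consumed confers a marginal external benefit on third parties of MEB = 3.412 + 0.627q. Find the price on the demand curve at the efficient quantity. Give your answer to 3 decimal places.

Social marginal benefit = demand + MEB = 115.239 - 2.442q.
Set SMB = MC: 115.239 - 2.442q = 53.607 + 1.735q → q* = 14.7551.
Consumer price on the demand curve at q*: 111.827 − 3.069×14.7551 = 66.5436.

P = $66.544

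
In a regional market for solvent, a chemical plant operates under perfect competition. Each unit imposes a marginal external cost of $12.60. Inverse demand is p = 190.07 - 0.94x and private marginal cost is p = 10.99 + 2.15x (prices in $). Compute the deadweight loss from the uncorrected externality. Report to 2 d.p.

DWL = $25.69

Market equilibrium (private): 10.99 + 2.15x = 190.07 - 0.94x → x_m = 57.9547.
Social marginal cost = private MC + MEC = 23.59 + 2.15x.
Set SMC = demand: 23.59 + 2.15x = 190.07 - 0.94x → x* = 53.8770.
Between x* and x_m the wedge SMC − demand runs linearly from 0 to MEC(x_m), so the loss is a triangle.
DWL = ½ × 4.0777 × 12.6000 = 25.6895.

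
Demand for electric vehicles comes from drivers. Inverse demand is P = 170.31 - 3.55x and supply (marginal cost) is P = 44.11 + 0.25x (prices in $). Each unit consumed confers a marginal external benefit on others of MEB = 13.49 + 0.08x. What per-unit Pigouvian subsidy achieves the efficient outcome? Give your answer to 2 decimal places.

Social marginal benefit = demand + MEB = 183.80 - 3.47x.
Set SMB = MC: 183.80 - 3.47x = 44.11 + 0.25x → x* = 37.5511.
The Pigouvian subsidy equals MEB at x*: 13.49 + 0.08×37.5511 = 16.4941.

subsidy = $16.49 per unit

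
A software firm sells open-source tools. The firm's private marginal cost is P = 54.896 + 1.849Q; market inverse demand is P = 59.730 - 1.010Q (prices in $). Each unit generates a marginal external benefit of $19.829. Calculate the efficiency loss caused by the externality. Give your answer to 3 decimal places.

DWL = $68.763

Market equilibrium (private): 54.896 + 1.849Q = 59.730 - 1.010Q → Q_m = 1.6908.
Social marginal cost = private MC − MEB = 35.067 + 1.849Q.
Set SMC = demand: 35.067 + 1.849Q = 59.730 - 1.010Q → Q* = 8.6264.
The welfare-loss triangle has base |Q_m − Q*| and height MEB(Q_m) (the vertical gap between SMC and demand is zero at Q* and MEB at Q_m).
DWL = ½ × 6.9356 × 19.8290 = 68.7630.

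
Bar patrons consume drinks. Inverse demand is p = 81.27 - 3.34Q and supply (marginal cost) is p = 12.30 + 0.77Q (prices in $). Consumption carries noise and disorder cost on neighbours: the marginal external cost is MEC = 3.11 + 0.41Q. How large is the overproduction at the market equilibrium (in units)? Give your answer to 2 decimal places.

2.21 units

Market equilibrium (private): 12.30 + 0.77Q = 81.27 - 3.34Q → Q_m = 16.7810.
Social marginal benefit = demand − MEC = 78.16 - 3.75Q.
Set SMB = MC: 78.16 - 3.75Q = 12.30 + 0.77Q → Q* = 14.5708.
Gap = |16.7810 − 14.5708| = 2.2102.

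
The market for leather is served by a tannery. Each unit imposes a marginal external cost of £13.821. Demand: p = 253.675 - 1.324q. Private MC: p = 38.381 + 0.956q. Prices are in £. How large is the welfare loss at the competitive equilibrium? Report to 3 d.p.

Market equilibrium (private): 38.381 + 0.956q = 253.675 - 1.324q → q_m = 94.4272.
Social marginal cost = private MC + MEC = 52.202 + 0.956q.
Set SMC = demand: 52.202 + 0.956q = 253.675 - 1.324q → q* = 88.3654.
Height of the DWL triangle at q_m is SMC(q_m) − demand(q_m) = MEC(q_m) = 13.8210.
DWL = ½ × 6.0618 × 13.8210 = 41.8901.

DWL = £41.890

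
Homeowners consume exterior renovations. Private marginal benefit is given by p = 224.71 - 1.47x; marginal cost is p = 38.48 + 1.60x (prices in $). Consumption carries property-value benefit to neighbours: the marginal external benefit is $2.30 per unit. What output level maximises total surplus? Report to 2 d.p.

Social marginal benefit = demand + MEB = 227.01 - 1.47x.
Set SMB = MC: 227.01 - 1.47x = 38.48 + 1.60x → x* = 61.4104.

x* = 61.41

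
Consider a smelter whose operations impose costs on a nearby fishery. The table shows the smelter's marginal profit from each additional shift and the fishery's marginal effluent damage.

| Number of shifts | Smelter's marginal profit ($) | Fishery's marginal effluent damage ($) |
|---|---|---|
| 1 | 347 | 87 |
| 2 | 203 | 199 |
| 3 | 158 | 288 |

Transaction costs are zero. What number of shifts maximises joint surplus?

Bargaining reaches the level where marginal profit last exceeds marginal effluent damage.
That holds through level 2 (203 ≥ 199) but not at 3 (158 < 288).

2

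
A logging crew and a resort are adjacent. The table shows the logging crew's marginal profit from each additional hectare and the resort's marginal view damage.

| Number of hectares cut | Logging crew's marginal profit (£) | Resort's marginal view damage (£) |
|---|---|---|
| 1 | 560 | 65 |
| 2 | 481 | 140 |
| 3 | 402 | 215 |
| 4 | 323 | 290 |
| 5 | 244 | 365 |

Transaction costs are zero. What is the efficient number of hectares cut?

4

Bargaining reaches the level where marginal profit last exceeds marginal view damage.
That holds through level 4 (323 ≥ 290) but not at 5 (244 < 365).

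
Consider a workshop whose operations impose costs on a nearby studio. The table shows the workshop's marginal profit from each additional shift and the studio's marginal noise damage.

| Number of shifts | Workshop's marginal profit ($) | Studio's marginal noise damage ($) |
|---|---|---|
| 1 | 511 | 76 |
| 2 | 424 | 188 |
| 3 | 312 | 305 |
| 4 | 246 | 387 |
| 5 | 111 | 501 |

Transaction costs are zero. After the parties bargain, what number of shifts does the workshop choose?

Bargaining reaches the level where marginal profit last exceeds marginal noise damage.
That holds through level 3 (312 ≥ 305) but not at 4 (246 < 387).

3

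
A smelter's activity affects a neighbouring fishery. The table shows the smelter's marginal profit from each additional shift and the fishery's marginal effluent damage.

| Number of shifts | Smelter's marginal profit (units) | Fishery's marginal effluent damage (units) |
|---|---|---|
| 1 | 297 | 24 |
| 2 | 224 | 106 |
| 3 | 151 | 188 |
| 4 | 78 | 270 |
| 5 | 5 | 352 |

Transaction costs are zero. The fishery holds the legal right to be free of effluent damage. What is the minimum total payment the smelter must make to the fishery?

Efficient level: marginal profit ≥ marginal effluent damage through level 2, so k* = 2.
With the fishery holding the right, the smelter must at least compensate total damage at k*: 24 + 106 = 130.

130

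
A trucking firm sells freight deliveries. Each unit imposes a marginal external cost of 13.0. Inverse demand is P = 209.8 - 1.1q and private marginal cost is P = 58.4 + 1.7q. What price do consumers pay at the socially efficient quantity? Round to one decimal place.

P = 155.4

Social marginal cost = private MC + MEC = 71.4 + 1.7q.
Set SMC = demand: 71.4 + 1.7q = 209.8 - 1.1q → q* = 49.4286.
Consumer price on the demand curve at q*: 209.8 − 1.1×49.4286 = 155.4285.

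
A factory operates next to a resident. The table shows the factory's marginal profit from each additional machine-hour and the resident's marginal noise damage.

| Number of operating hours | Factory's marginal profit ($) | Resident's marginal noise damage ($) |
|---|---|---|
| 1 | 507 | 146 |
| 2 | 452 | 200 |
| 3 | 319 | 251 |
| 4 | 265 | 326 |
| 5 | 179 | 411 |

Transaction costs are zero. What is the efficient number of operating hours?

3

Bargaining reaches the level where marginal profit last exceeds marginal noise damage.
That holds through level 3 (319 ≥ 251) but not at 4 (265 < 326).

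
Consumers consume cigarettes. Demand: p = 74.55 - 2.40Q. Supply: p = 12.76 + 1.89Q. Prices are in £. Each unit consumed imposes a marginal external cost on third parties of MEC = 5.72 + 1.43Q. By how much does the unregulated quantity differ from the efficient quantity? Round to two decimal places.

Market equilibrium (private): 12.76 + 1.89Q = 74.55 - 2.40Q → Q_m = 14.4033.
Social marginal benefit = demand − MEC = 68.83 - 3.83Q.
Set SMB = MC: 68.83 - 3.83Q = 12.76 + 1.89Q → Q* = 9.8024.
Gap = |14.4033 − 9.8024| = 4.6009.

4.60 units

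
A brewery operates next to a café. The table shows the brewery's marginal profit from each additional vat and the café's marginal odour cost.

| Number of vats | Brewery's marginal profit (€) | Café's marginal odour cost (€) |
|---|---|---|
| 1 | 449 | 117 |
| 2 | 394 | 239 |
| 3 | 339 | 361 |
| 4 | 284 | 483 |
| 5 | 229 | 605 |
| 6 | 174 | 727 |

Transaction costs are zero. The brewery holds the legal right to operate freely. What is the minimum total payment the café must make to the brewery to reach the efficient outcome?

€1026

Left alone the brewery would choose level 6 (marginal profit stays positive).
Efficient level: k* = 2 (marginal profit ≥ marginal odour cost through 2).
The café must at least cover the brewery's forgone profit from cutting 6→2: 339 + 284 + 229 + 174 = 1026.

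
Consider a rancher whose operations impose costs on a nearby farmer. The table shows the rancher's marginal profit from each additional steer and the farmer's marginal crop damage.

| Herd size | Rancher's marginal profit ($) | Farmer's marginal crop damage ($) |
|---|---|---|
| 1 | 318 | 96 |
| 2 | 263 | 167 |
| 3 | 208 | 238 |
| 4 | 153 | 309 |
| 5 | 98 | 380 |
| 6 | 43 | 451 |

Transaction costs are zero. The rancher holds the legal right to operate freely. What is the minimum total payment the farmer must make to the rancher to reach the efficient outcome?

$502

Left alone the rancher would choose level 6 (marginal profit stays positive).
Efficient level: k* = 2 (marginal profit ≥ marginal crop damage through 2).
The farmer must at least cover the rancher's forgone profit from cutting 6→2: 208 + 153 + 98 + 43 = 502.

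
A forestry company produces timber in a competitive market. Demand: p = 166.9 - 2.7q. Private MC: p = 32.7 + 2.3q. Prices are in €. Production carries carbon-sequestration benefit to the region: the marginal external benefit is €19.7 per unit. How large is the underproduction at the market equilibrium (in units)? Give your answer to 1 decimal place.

Market equilibrium (private): 32.7 + 2.3q = 166.9 - 2.7q → q_m = 26.8400.
Social marginal cost = private MC − MEB = 13.0 + 2.3q.
Set SMC = demand: 13.0 + 2.3q = 166.9 - 2.7q → q* = 30.7800.
Gap = |26.8400 − 30.7800| = 3.9400.

3.9 units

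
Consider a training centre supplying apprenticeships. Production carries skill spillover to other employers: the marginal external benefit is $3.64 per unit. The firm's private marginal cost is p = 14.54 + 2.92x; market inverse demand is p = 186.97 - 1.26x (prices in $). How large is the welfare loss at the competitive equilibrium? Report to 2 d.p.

Market equilibrium (private): 14.54 + 2.92x = 186.97 - 1.26x → x_m = 41.2512.
Social marginal cost = private MC − MEB = 10.90 + 2.92x.
Set SMC = demand: 10.90 + 2.92x = 186.97 - 1.26x → x* = 42.1220.
Height of the DWL triangle at x_m is demand(x_m) − SMC(x_m) = MEB(x_m) = 3.6400.
DWL = ½ × 0.8708 × 3.6400 = 1.5849.

DWL = $1.58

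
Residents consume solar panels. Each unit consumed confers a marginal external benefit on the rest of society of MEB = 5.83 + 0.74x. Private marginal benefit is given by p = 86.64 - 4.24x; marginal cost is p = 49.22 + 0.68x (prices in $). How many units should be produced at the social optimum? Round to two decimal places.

x* = 10.35

Social marginal benefit = demand + MEB = 92.47 - 3.50x.
Set SMB = MC: 92.47 - 3.50x = 49.22 + 0.68x → x* = 10.3469.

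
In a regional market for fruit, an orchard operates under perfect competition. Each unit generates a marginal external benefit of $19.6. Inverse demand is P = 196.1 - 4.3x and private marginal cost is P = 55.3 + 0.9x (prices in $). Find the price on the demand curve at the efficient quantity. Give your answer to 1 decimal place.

P = $63.5

Social marginal cost = private MC − MEB = 35.7 + 0.9x.
Set SMC = demand: 35.7 + 0.9x = 196.1 - 4.3x → x* = 30.8462.
Consumer price on the demand curve at x*: 196.1 − 4.3×30.8462 = 63.4613.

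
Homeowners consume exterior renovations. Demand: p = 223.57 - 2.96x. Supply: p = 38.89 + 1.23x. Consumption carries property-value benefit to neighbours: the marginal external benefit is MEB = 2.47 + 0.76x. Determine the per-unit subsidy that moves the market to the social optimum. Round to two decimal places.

Social marginal benefit = demand + MEB = 226.04 - 2.20x.
Set SMB = MC: 226.04 - 2.20x = 38.89 + 1.23x → x* = 54.5627.
The Pigouvian subsidy equals MEB at x*: 2.47 + 0.76×54.5627 = 43.9377.

subsidy = 43.94 per unit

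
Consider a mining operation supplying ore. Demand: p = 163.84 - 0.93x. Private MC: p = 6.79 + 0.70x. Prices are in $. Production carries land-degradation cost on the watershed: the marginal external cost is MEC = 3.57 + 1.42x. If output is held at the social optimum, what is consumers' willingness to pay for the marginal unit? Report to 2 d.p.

Social marginal cost = private MC + MEC = 10.36 + 2.12x.
Set SMC = demand: 10.36 + 2.12x = 163.84 - 0.93x → x* = 50.3213.
Consumer price on the demand curve at x*: 163.84 − 0.93×50.3213 = 117.0412.

P = $117.04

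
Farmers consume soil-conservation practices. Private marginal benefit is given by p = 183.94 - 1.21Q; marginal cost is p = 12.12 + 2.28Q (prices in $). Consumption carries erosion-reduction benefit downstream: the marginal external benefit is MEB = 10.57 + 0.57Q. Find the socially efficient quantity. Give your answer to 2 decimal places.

Social marginal benefit = demand + MEB = 194.51 - 0.64Q.
Set SMB = MC: 194.51 - 0.64Q = 12.12 + 2.28Q → Q* = 62.4623.

Q* = 62.46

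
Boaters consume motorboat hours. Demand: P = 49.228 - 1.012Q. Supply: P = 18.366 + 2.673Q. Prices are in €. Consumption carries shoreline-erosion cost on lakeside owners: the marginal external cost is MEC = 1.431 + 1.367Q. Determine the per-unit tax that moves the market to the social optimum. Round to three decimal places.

Social marginal benefit = demand − MEC = 47.797 - 2.379Q.
Set SMB = MC: 47.797 - 2.379Q = 18.366 + 2.673Q → Q* = 5.8256.
The Pigouvian tax equals MEC at Q*: 1.431 + 1.367×5.8256 = 9.3946.

tax = €9.395 per unit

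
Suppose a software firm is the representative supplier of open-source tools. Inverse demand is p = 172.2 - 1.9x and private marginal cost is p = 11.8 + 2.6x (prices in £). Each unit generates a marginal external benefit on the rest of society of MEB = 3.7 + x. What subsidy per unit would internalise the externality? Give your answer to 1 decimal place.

Social marginal cost = private MC − MEB = 8.1 + 1.6x.
Set SMC = demand: 8.1 + 1.6x = 172.2 - 1.9x → x* = 46.8857.
The Pigouvian subsidy equals MEB at x*: 3.7 + 1.0×46.8857 = 50.5857.

subsidy = £50.6 per unit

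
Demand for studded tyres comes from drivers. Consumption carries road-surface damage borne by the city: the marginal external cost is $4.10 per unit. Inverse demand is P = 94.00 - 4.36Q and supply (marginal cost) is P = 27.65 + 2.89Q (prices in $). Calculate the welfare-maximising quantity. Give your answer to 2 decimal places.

Social marginal benefit = demand − MEC = 89.90 - 4.36Q.
Set SMB = MC: 89.90 - 4.36Q = 27.65 + 2.89Q → Q* = 8.5862.

Q* = 8.59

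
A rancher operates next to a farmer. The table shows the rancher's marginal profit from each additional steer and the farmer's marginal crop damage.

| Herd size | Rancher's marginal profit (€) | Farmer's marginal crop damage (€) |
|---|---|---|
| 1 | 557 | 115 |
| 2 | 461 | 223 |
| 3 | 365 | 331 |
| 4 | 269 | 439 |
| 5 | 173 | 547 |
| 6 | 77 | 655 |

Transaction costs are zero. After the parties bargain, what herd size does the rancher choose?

Bargaining reaches the level where marginal profit last exceeds marginal crop damage.
That holds through level 3 (365 ≥ 331) but not at 4 (269 < 439).

3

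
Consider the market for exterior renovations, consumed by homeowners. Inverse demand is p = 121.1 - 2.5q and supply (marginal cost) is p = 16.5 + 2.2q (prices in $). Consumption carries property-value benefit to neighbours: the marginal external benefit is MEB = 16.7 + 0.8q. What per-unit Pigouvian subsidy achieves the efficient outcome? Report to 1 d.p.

subsidy = $41.6 per unit

Social marginal benefit = demand + MEB = 137.8 - 1.7q.
Set SMB = MC: 137.8 - 1.7q = 16.5 + 2.2q → q* = 31.1026.
The Pigouvian subsidy equals MEB at q*: 16.7 + 0.8×31.1026 = 41.5821.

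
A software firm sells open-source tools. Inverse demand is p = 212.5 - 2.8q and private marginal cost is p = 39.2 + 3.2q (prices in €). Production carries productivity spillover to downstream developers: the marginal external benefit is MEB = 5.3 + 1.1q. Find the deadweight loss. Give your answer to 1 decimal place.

Market equilibrium (private): 39.2 + 3.2q = 212.5 - 2.8q → q_m = 28.8833.
Social marginal cost = private MC − MEB = 33.9 + 2.1q.
Set SMC = demand: 33.9 + 2.1q = 212.5 - 2.8q → q* = 36.4490.
The welfare-loss triangle has base |q_m − q*| and height MEB(q_m) (the vertical gap between SMC and demand is zero at q* and MEB at q_m).
DWL = ½ × 7.5657 × 37.0717 = 140.2367.

DWL = €140.2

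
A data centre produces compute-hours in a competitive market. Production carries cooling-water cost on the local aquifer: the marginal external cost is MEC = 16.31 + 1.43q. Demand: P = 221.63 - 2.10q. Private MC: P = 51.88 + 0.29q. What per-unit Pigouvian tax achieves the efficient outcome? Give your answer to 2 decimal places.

tax = 73.75 per unit

Social marginal cost = private MC + MEC = 68.19 + 1.72q.
Set SMC = demand: 68.19 + 1.72q = 221.63 - 2.10q → q* = 40.1675.
The Pigouvian tax equals MEC at q*: 16.31 + 1.43×40.1675 = 73.7495.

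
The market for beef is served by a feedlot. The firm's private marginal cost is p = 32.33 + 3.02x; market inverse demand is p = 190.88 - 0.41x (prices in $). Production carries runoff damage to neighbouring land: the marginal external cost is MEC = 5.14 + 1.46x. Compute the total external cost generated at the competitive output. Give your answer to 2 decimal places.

Market equilibrium (private): 32.33 + 3.02x = 190.88 - 0.41x → x_m = 46.2245.
Total external cost = ∫₀^{x_m} (5.14 + 1.46x) dx = 5.14×46.2245 + ½×1.46×46.2245² = 1797.3881.

$1797.39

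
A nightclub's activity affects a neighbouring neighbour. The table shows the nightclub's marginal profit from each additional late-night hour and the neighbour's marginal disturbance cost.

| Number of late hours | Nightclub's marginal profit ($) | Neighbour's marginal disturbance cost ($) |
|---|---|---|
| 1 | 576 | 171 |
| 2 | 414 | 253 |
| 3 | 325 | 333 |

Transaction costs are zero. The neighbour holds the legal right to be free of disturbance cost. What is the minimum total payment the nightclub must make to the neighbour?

$424

Efficient level: marginal profit ≥ marginal disturbance cost through level 2, so k* = 2.
With the neighbour holding the right, the nightclub must at least compensate total damage at k*: 171 + 253 = 424.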